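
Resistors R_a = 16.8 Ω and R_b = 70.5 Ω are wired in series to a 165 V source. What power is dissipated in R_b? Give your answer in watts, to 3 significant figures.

Every series element carries the same I. Get I from the total resistance, then P = I² × R_b.
R_total = 16.8 + 70.5 = 87.30 Ω
I = V / R_total = 165 / 87.30 = 1.890 A
P_R_b = I² × R_b = (1.890)² × 70.5 = 251.8 W

252 W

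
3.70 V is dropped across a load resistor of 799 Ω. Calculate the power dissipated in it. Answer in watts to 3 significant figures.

0.0171 W

Voltage and resistance are given, so P = V²/R is the one-step route.
P = (3.70 V)² / 799 Ω = 0.01713 W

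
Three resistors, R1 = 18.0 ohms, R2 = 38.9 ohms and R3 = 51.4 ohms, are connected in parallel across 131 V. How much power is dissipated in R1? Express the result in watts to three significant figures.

Every branch has 131 V across it, so for R1 the power is simply V²/R.
P_R1 = V² / R1 = (131)² / 18.0 Ω = 953.4 W

953 W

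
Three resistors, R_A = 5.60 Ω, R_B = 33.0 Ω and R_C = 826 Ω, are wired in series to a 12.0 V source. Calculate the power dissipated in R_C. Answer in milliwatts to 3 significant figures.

159 mW

Since the resistors are in series they all carry the loop current I = V/R_total; the power in any one is I²R.
R_total = 5.60 + 33.0 + 826 = 864.6 Ω
I = V / R_total = 12.0 / 864.6 = 0.01388 A
P_R_C = I² × R_C = (0.01388)² × 826 = 0.1591 W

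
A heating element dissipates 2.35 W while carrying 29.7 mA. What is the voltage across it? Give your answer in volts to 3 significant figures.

79.1 V

The two known quantities fix the third via V = P / I.
V = 2.35 / 0.02970 = 79.12 V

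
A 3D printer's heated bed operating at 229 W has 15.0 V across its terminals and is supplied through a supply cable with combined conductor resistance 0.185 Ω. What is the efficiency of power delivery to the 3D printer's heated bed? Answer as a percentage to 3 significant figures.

84.2 %

I = P / V = 229 / 15.0 = 15.27 A through the supply cable.
P_line = I² R_line = (15.27)² × 0.185 = 43.12 W
P_source = P_load + P_line = 229.0 + 43.12 = 272.1 W
η = P_load / P_source = 229.0 / 272.1 = 0.8415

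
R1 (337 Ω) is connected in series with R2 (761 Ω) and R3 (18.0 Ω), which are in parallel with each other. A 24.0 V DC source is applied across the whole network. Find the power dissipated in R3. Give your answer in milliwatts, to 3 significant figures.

78.7 mW

First combine the parallel branches into one equivalent R_p, then R1 + R_p is a series pair.
R_p = (761×18.0)/(761+18.0) = 17.58 Ω
R_total = 337 + 17.58 = 354.6 Ω
I = V / R_total = 24.0 / 354.6 = 0.06768 A
Voltage across the parallel pair: V_p = I × R_p = 0.06768 × 17.58 = 1.190 V
R3 sees V_p directly, so P = V_p² / R3.
P_R3 = (1.190)² / 18.0 = 0.07870 W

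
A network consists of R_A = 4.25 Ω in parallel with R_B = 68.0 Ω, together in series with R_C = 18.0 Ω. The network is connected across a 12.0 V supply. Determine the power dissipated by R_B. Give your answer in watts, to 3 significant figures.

Combine R_A and R_B into their parallel equivalent first, reducing the network to two series resistors.
R_p = (4.25×68.0)/(4.25+68.0) = 4.000 Ω
R_total = R_p + 18.0 = 4.000 + 18.0 = 22.00 Ω
I = V / R_total = 12.0 / 22.00 = 0.5455 A
Voltage across the parallel pair: V_p = I × R_p = 0.5455 × 4.000 = 2.182 V
Use P = V²/R for R_B with V = V_p.
P_R_B = (2.182)² / 68.0 = 0.07000 W

0.0700 W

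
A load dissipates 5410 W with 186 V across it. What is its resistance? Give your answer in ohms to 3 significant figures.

6.39 Ω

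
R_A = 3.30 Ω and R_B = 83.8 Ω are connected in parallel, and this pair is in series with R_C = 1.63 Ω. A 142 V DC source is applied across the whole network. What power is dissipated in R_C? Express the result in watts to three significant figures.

First find R_p for the parallel pair, then treat R_p + R_C as a series loop.
R_p = (3.30×83.8)/(3.30+83.8) = 3.175 Ω
R_total = R_p + 1.63 = 3.175 + 1.63 = 4.805 Ω
I = V / R_total = 142 / 4.805 = 29.55 A
R_C is the series element, so its power is I²R.
P_R_C = (29.55)² × 1.63 = 1424 W

1420 W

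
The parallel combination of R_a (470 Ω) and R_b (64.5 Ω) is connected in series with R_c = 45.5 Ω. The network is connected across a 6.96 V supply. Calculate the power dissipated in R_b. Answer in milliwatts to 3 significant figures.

Collapse the R_a‖R_b pair into one equivalent R_p; then R_p and R_c form a series string.
R_p = (470×64.5)/(470+64.5) = 56.72 Ω
R_total = R_p + 45.5 = 56.72 + 45.5 = 102.2 Ω
I = V / R_total = 6.96 / 102.2 = 0.06809 A
Voltage across the parallel pair: V_p = I × R_p = 0.06809 × 56.72 = 3.862 V
R_b has V_p across it, so P = V_p²/R_b.
P_R_b = (3.862)² / 64.5 = 0.2312 W

231 mW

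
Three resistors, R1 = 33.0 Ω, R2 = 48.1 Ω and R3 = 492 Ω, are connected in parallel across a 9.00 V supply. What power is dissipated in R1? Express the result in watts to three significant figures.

Every branch has 9.00 V across it, so for R1 the power is simply V²/R.
P_R1 = V² / R1 = (9.00)² / 33.0 Ω = 2.455 W

2.45 W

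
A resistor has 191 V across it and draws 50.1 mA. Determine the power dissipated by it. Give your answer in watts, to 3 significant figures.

9.57 W

With V and I both given, power follows immediately from P = V I.
P = 191 V × 0.05010 A = 9.569 W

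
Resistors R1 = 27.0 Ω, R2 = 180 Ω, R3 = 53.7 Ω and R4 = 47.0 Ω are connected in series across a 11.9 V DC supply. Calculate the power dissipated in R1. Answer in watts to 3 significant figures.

0.0404 W

The current is common to all series resistors; compute it, then apply P = I²R for the target.
R_total = 27.0 + 180 + 53.7 + 47.0 = 307.7 Ω
I = V / R_total = 11.9 / 307.7 = 0.03867 A
P_R1 = I² × R1 = (0.03867)² × 27.0 = 0.04038 W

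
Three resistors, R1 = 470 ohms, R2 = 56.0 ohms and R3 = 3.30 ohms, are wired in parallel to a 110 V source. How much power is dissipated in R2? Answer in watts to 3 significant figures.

216 W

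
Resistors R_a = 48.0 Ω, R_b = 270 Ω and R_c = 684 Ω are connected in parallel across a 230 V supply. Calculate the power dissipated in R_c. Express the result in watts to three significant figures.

77.3 W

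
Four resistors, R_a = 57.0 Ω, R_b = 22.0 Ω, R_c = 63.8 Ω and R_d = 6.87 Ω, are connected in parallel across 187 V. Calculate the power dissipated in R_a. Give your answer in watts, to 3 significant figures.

The supply voltage appears across each parallel branch — just use P = V²/R_a.
P_R_a = V² / R_a = (187)² / 57.0 Ω = 613.5 W

613 W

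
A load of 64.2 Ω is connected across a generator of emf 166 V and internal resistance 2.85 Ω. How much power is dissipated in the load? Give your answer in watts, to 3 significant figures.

The internal resistance and the load are in series, so the same I flows through both; get I from ε/(r+R), then I²R for the load.
I = ε / (r + R) = 166 / (2.85 + 64.2) = 2.476 A
P_load = I² R = (2.476)² × 64.2 = 393.5 W

394 W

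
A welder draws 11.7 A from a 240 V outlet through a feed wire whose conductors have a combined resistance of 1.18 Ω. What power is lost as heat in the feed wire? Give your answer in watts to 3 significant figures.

Only the current and the line resistance are needed for the I²R loss.
The feed wire carries the full 11.7 A.
P_line = I² R_line = (11.70)² × 1.18 = 161.5 W

162 W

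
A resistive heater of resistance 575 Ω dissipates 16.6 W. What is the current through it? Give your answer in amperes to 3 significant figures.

0.170 A

The two known quantities fix the third via I = √(P / R).
I = √(16.6 / 575) = 0.1699 A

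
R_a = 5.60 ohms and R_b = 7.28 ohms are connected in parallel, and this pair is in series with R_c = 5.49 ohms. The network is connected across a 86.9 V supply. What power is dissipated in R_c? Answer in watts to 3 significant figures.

553 W

Collapse the R_a‖R_b pair into one equivalent R_p; then R_p and R_c form a series string.
R_p = (5.60×7.28)/(5.60+7.28) = 3.165 Ω
R_total = R_p + 5.49 = 3.165 + 5.49 = 8.655 Ω
I = V / R_total = 86.9 / 8.655 = 10.04 A
All the supply current flows through R_c; use P = I²R_c.
P_R_c = (10.04)² × 5.49 = 553.4 W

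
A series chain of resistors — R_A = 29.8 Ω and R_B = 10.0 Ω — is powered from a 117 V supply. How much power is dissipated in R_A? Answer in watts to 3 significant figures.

In a series string the same current flows through every resistor — find that current, then P = I²R for the one we want.
R_total = 29.8 + 10.0 = 39.80 Ω
I = V / R_total = 117 / 39.80 = 2.940 A
P_R_A = I² × R_A = (2.940)² × 29.8 = 257.5 W

258 W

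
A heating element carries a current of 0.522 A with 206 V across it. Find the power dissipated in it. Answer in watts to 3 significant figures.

108 W

Since both terminal voltage and current are stated, P = V I gives the power in one step.
P = 206 V × 0.5220 A = 107.5 W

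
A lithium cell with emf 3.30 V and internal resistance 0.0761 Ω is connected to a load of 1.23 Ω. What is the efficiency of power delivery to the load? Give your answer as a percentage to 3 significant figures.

94.2 %

Both r and R carry the same current, so the power split is just the resistance split: η = R/(R+r).
η = R / (R + r) = 1.23 / (1.23 + 0.0761) = 0.9417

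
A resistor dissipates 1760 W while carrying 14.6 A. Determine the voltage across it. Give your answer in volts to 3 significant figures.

121 V

The two known quantities fix the third via V = P / I.
V = 1760 / 14.60 = 120.5 V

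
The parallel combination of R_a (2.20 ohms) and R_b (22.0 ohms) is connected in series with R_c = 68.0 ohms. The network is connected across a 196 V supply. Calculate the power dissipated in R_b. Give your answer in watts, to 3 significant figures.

1.43 W

First find R_p for the parallel pair, then treat R_p + R_c as a series loop.
R_p = (2.20×22.0)/(2.20+22.0) = 2.000 Ω
R_total = R_p + 68.0 = 2.000 + 68.0 = 70.00 Ω
I = V / R_total = 196 / 70.00 = 2.800 A
Voltage across the parallel pair: V_p = I × R_p = 2.800 × 2.000 = 5.600 V
R_b has V_p across it, so P = V_p²/R_b.
P_R_b = (5.600)² / 22.0 = 1.425 W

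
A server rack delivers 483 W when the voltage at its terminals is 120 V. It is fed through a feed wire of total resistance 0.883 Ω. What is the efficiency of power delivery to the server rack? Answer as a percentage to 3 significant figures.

I = P / V = 483 / 120 = 4.025 A through the feed wire.
P_line = I² R_line = (4.025)² × 0.883 = 14.31 W
P_source = P_load + P_line = 483.0 + 14.31 = 497.3 W
η = P_load / P_source = 483.0 / 497.3 = 0.9712

97.1 %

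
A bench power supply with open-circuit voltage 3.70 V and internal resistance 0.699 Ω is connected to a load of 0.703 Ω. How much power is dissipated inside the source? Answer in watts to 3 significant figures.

4.87 W

The source's internal resistance is just another series element carrying I; its dissipation is I²r.
I = ε / (r + R) = 3.70 / (0.699 + 0.703) = 2.639 A
P_int = I² r = (2.639)² × 0.699 = 4.868 W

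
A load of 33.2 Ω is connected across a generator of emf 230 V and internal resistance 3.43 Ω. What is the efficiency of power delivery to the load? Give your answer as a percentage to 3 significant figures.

90.6 %

Both r and R carry the same current, so the power split is just the resistance split: η = R/(R+r).
η = R / (R + r) = 33.2 / (33.2 + 3.43) = 0.9064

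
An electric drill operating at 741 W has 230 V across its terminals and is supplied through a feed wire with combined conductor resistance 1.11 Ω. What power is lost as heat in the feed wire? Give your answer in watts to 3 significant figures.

11.5 W

Line loss is just I²R for the cable — we know both I and R_line directly.
I = P / V = 741 / 230 = 3.222 A through the feed wire.
P_line = I² R_line = (3.222)² × 1.11 = 11.52 W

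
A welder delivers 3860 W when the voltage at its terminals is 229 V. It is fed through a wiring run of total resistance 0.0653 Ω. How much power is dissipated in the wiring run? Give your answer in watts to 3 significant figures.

Line loss is just I²R for the cable — we know both I and R_line directly.
I = P / V = 3860 / 229 = 16.86 A through the wiring run.
P_line = I² R_line = (16.86)² × 0.0653 = 18.55 W

18.6 W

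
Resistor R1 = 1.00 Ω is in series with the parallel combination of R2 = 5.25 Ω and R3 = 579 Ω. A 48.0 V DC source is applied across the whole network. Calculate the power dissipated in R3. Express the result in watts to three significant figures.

Collapse R2‖R3 to a single equivalent, reducing the network to two series elements.
R_p = (5.25×579)/(5.25+579) = 5.203 Ω
R_total = 1.00 + 5.203 = 6.203 Ω
I = V / R_total = 48.0 / 6.203 = 7.738 A
Voltage across the parallel pair: V_p = I × R_p = 7.738 × 5.203 = 40.26 V
With V_p across R3, its power is V_p²/R3.
P_R3 = (40.26)² / 579 = 2.800 W

2.80 W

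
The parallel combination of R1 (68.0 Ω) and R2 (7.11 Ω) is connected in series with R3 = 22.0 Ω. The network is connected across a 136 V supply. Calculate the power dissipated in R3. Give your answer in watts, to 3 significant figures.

Reduce the parallel combination to a single R_p; the circuit then becomes R_p in series with the remaining resistor.
R_p = (68.0×7.11)/(68.0+7.11) = 6.437 Ω
R_total = R_p + 22.0 = 6.437 + 22.0 = 28.44 Ω
I = V / R_total = 136 / 28.44 = 4.783 A
All the supply current flows through R3; use P = I²R3.
P_R3 = (4.783)² × 22.0 = 503.2 W

503 W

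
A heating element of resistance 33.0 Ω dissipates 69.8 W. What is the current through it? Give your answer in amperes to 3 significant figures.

1.45 A

Rearranging the power relation for the two known quantities gives I = √(P / R).
I = √(69.8 / 33.0) = 1.454 A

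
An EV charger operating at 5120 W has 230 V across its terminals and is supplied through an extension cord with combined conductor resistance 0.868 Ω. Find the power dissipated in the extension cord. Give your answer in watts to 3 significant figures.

430 W

Line loss is just I²R for the cable — we know both I and R_line directly.
I = P / V = 5120 / 230 = 22.26 A through the extension cord.
P_line = I² R_line = (22.26)² × 0.868 = 430.1 W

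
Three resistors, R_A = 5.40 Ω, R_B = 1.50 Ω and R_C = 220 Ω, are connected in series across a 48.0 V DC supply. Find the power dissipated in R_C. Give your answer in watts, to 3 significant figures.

In a series string the same current flows through every resistor — find that current, then P = I²R for the one we want.
R_total = 5.40 + 1.50 + 220 = 226.9 Ω
I = V / R_total = 48.0 / 226.9 = 0.2115 A
P_R_C = I² × R_C = (0.2115)² × 220 = 9.845 W

9.85 W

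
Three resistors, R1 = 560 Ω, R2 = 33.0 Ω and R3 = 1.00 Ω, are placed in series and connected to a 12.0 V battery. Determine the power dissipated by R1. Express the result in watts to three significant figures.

0.229 W

The current is common to all series resistors; compute it, then apply P = I²R for the target.
R_total = 560 + 33.0 + 1.00 = 594.0 Ω
I = V / R_total = 12.0 / 594.0 = 0.02020 A
P_R1 = I² × R1 = (0.02020)² × 560 = 0.2285 W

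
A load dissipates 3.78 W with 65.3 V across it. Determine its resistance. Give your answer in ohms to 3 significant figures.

1130 Ω

The two known quantities fix the third via R = V² / P.
R = (65.3)² / 3.78 = 1128 Ω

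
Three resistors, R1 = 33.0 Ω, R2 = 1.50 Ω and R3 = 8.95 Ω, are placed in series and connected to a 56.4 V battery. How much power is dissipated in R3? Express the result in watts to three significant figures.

15.1 W

In a series string the same current flows through every resistor — find that current, then P = I²R for the one we want.
R_total = 33.0 + 1.50 + 8.95 = 43.45 Ω
I = V / R_total = 56.4 / 43.45 = 1.298 A
P_R3 = I² × R3 = (1.298)² × 8.95 = 15.08 W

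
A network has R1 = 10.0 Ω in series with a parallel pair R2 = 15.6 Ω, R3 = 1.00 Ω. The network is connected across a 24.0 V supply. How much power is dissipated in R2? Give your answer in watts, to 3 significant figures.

0.272 W

Collapse R2‖R3 to a single equivalent, reducing the network to two series elements.
R_p = (15.6×1.00)/(15.6+1.00) = 0.9398 Ω
R_total = 10.0 + 0.9398 = 10.94 Ω
I = V / R_total = 24.0 / 10.94 = 2.194 A
Voltage across the parallel pair: V_p = I × R_p = 2.194 × 0.9398 = 2.062 V
R2 sees V_p directly, so P = V_p² / R2.
P_R2 = (2.062)² / 15.6 = 0.2725 W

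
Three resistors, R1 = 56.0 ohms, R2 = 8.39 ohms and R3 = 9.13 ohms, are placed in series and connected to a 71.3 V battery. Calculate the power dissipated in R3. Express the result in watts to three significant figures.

8.59 W

The current is common to all series resistors; compute it, then apply P = I²R for the target.
R_total = 56.0 + 8.39 + 9.13 = 73.52 Ω
I = V / R_total = 71.3 / 73.52 = 0.9698 A
P_R3 = I² × R3 = (0.9698)² × 9.13 = 8.587 W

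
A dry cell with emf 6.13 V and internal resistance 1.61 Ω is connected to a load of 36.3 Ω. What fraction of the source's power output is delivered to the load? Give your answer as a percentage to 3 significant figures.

95.8 %

Both r and R carry the same current, so the power split is just the resistance split: η = R/(R+r).
η = R / (R + r) = 36.3 / (36.3 + 1.61) = 0.9575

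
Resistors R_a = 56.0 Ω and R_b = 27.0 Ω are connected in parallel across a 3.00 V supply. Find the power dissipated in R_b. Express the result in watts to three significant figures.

Each parallel branch sees the full supply voltage, so P = V²/R applies directly to the target branch.
P_R_b = V² / R_b = (3.00)² / 27.0 Ω = 0.3333 W

0.333 W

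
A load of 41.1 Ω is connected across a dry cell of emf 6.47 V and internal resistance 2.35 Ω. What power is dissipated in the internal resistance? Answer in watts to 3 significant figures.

0.0521 W

r is in series with the load, so it carries the full circuit current — the loss in it is I²r.
I = ε / (r + R) = 6.47 / (2.35 + 41.1) = 0.1489 A
P_int = I² r = (0.1489)² × 2.35 = 0.05211 W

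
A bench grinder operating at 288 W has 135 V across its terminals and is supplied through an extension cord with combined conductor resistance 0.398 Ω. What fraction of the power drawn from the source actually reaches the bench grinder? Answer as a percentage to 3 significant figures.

I = P / V = 288 / 135 = 2.133 A through the extension cord.
P_line = I² R_line = (2.133)² × 0.398 = 1.811 W
P_source = P_load + P_line = 288.0 + 1.811 = 289.8 W
η = P_load / P_source = 288.0 / 289.8 = 0.9937

99.4 %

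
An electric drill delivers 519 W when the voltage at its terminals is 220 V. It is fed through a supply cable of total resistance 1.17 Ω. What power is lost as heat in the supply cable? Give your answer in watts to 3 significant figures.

Line loss is just I²R for the cable — we know both I and R_line directly.
I = P / V = 519 / 220 = 2.359 A through the supply cable.
P_line = I² R_line = (2.359)² × 1.17 = 6.511 W

6.51 W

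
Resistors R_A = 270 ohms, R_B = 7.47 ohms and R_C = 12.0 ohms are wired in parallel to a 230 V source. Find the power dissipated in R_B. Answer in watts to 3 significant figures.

7080 W

Parallel branches share the same voltage; P = V²/R gives the branch power in one step.
P_R_B = V² / R_B = (230)² / 7.47 Ω = 7082 W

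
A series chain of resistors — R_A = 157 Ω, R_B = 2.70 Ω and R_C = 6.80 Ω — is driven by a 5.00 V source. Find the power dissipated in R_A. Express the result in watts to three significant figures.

0.142 W

Series elements share the same current, so find I first, then use P = I²R.
R_total = 157 + 2.70 + 6.80 = 166.5 Ω
I = V / R_total = 5.00 / 166.5 = 0.03003 A
P_R_A = I² × R_A = (0.03003)² × 157 = 0.1416 W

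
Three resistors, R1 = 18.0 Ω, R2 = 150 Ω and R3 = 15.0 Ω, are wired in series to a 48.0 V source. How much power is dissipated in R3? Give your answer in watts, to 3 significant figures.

Since the resistors are in series they all carry the loop current I = V/R_total; the power in any one is I²R.
R_total = 18.0 + 150 + 15.0 = 183.0 Ω
I = V / R_total = 48.0 / 183.0 = 0.2623 A
P_R3 = I² × R3 = (0.2623)² × 15.0 = 1.032 W

1.03 W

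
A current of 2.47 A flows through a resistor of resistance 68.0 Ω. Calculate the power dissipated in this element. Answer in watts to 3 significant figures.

415 W

With I and R stated, P = I²R applies in one step.
P = (2.470 A)² × 68.0 Ω = 414.9 W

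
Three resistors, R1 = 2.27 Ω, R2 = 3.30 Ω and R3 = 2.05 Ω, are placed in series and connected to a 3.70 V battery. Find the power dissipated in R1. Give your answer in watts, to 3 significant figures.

Every series element carries the same I. Get I from the total resistance, then P = I² × R1.
R_total = 2.27 + 3.30 + 2.05 = 7.620 Ω
I = V / R_total = 3.70 / 7.620 = 0.4856 A
P_R1 = I² × R1 = (0.4856)² × 2.27 = 0.5352 W

0.535 W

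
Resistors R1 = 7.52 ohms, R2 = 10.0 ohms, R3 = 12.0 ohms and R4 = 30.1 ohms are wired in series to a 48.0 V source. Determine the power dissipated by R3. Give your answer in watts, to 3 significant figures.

7.78 W

Since the resistors are in series they all carry the loop current I = V/R_total; the power in any one is I²R.
R_total = 7.52 + 10.0 + 12.0 + 30.1 = 59.62 Ω
I = V / R_total = 48.0 / 59.62 = 0.8051 A
P_R3 = I² × R3 = (0.8051)² × 12.0 = 7.778 W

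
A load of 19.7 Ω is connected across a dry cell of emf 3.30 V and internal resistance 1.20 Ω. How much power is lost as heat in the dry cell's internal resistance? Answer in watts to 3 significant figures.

The internal resistance carries the same current as the load; P_int = I²r.
I = ε / (r + R) = 3.30 / (1.20 + 19.7) = 0.1579 A
P_int = I² r = (0.1579)² × 1.20 = 0.02992 W

0.0299 W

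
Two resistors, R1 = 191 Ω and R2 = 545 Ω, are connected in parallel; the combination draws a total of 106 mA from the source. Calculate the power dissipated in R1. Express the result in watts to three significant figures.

Only the total current is stated, so first find the parallel equivalent to get the voltage across the combination.
1/R_eq = 1/191 + 1/545 ⇒ R_eq = 141.4 Ω
V = I_total × R_eq = 0.1060 × 141.4 = 14.99 V
P_R1 = V² / R1 = (14.99)² / 191 = 1.177 W

1.18 W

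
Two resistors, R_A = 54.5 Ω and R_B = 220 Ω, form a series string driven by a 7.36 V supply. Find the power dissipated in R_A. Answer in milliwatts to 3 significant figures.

Since the resistors are in series they all carry the loop current I = V/R_total; the power in any one is I²R.
R_total = 54.5 + 220 = 274.5 Ω
I = V / R_total = 7.36 / 274.5 = 0.02681 A
P_R_A = I² × R_A = (0.02681)² × 54.5 = 0.03918 W

39.2 mW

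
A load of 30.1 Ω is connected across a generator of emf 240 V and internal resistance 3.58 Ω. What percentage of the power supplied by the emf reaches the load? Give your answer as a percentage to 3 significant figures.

89.4 %

The source delivers εI, of which I²R reaches the load and I²r is lost; since I is common, η = R/(R+r).
η = R / (R + r) = 30.1 / (30.1 + 3.58) = 0.8937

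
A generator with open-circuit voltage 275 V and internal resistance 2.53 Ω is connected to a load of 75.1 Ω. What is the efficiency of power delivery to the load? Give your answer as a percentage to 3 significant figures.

96.7 %

Efficiency is P_load / P_total. With a series r and R sharing the same I, P = I²R for each, so η = R/(R+r).
η = R / (R + r) = 75.1 / (75.1 + 2.53) = 0.9674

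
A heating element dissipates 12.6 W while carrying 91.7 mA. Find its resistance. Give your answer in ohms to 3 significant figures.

1500 Ω

From P = V I = I²R = V²/R, with the two given quantities we get R = P / I².
R = 12.6 / (0.09170)² = 1498 Ω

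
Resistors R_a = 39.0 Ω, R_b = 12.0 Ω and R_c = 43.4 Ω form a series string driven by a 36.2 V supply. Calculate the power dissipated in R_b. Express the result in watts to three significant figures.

Series elements share the same current, so find I first, then use P = I²R.
R_total = 39.0 + 12.0 + 43.4 = 94.40 Ω
I = V / R_total = 36.2 / 94.40 = 0.3835 A
P_R_b = I² × R_b = (0.3835)² × 12.0 = 1.765 W

1.76 W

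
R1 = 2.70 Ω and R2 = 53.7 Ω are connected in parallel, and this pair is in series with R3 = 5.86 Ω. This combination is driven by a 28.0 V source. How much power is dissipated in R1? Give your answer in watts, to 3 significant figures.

27.0 W

Reduce the parallel combination to a single R_p; the circuit then becomes R_p in series with the remaining resistor.
R_p = (2.70×53.7)/(2.70+53.7) = 2.571 Ω
R_total = R_p + 5.86 = 2.571 + 5.86 = 8.431 Ω
I = V / R_total = 28.0 / 8.431 = 3.321 A
Voltage across the parallel pair: V_p = I × R_p = 3.321 × 2.571 = 8.538 V
Use P = V²/R for R1 with V = V_p.
P_R1 = (8.538)² / 2.70 = 27.00 W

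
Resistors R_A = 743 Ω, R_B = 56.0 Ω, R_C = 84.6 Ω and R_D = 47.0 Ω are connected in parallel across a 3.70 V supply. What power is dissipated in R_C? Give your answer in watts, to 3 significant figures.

Every branch has 3.70 V across it, so for R_C the power is simply V²/R.
P_R_C = V² / R_C = (3.70)² / 84.6 Ω = 0.1618 W

0.162 W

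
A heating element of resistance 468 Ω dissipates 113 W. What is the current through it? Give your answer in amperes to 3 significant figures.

0.491 A

Rearranging the power relation for the two known quantities gives I = √(P / R).
I = √(113 / 468) = 0.4914 A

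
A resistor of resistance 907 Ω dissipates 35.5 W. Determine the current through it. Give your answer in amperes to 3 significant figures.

0.198 A

From P = V I = I²R = V²/R, with the two given quantities we get I = √(P / R).
I = √(35.5 / 907) = 0.1978 A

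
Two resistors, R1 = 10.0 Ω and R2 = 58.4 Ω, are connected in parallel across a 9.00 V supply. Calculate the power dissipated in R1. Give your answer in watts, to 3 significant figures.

8.10 W

R1 sits directly across the source, so P = V²/R with V = 9.00 V.
P_R1 = V² / R1 = (9.00)² / 10.0 Ω = 8.100 W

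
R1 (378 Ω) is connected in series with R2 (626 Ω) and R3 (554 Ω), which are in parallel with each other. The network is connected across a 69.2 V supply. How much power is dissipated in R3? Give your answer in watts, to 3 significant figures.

1.65 W

Reduce the parallel pair to R_p first; the network is then a simple series string.
R_p = (626×554)/(626+554) = 293.9 Ω
R_total = 378 + 293.9 = 671.9 Ω
I = V / R_total = 69.2 / 671.9 = 0.1030 A
Voltage across the parallel pair: V_p = I × R_p = 0.1030 × 293.9 = 30.27 V
R3 sees V_p directly, so P = V_p² / R3.
P_R3 = (30.27)² / 554 = 1.654 W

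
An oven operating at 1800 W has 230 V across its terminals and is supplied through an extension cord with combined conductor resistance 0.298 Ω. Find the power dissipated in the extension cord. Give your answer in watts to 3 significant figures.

18.3 W

Only the current and the line resistance are needed for the I²R loss.
I = P / V = 1800 / 230 = 7.826 A through the extension cord.
P_line = I² R_line = (7.826)² × 0.298 = 18.25 W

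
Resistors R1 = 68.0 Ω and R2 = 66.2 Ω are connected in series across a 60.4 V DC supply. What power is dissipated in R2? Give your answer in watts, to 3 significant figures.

13.4 W

Since the resistors are in series they all carry the loop current I = V/R_total; the power in any one is I²R.
R_total = 68.0 + 66.2 = 134.2 Ω
I = V / R_total = 60.4 / 134.2 = 0.4501 A
P_R2 = I² × R2 = (0.4501)² × 66.2 = 13.41 W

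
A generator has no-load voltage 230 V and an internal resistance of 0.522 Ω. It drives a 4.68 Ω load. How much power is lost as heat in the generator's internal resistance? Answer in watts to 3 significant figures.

Internal loss is I²r, with I set by the total series resistance r+R.
I = ε / (r + R) = 230 / (0.522 + 4.68) = 44.21 A
P_int = I² r = (44.21)² × 0.522 = 1020 W

1020 W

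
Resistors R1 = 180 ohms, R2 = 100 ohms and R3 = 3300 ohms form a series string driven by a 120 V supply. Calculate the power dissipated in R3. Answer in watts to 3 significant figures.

The current is common to all series resistors; compute it, then apply P = I²R for the target.
R_total = 180 + 100 + 3300 = 3580 Ω
I = V / R_total = 120 / 3580 = 0.03352 A
P_R3 = I² × R3 = (0.03352)² × 3300 = 3.708 W

3.71 W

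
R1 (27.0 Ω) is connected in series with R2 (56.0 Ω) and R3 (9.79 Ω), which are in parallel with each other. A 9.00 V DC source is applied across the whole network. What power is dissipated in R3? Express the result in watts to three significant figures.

0.460 W

Replace R2 and R3 with their parallel equivalent so the circuit becomes R1 in series with R_p.
R_p = (56.0×9.79)/(56.0+9.79) = 8.333 Ω
R_total = 27.0 + 8.333 = 35.33 Ω
I = V / R_total = 9.00 / 35.33 = 0.2547 A
Voltage across the parallel pair: V_p = I × R_p = 0.2547 × 8.333 = 2.123 V
R3 is across V_p, so use P = V²/R for that branch.
P_R3 = (2.123)² / 9.79 = 0.4602 W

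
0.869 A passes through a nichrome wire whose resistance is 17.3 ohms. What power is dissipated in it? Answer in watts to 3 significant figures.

Current and resistance are given, so P = I²R is the direct form.
P = (0.8690 A)² × 17.3 Ω = 13.06 W

13.1 W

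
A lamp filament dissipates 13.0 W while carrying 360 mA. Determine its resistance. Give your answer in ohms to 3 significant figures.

100 Ω

Rearranging the power relation for the two known quantities gives R = P / I².
R = 13.0 / (0.3600)² = 100.3 Ω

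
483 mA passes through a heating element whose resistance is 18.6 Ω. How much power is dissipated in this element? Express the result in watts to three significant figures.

Knowing I and R, the power is just I²R — no need to find V first.
P = (0.4830 A)² × 18.6 Ω = 4.339 W

4.34 W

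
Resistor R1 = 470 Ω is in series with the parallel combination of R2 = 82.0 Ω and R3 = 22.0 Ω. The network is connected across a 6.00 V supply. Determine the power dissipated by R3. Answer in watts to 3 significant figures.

0.00207 W

Reduce the parallel pair to R_p first; the network is then a simple series string.
R_p = (82.0×22.0)/(82.0+22.0) = 17.35 Ω
R_total = 470 + 17.35 = 487.3 Ω
I = V / R_total = 6.00 / 487.3 = 0.01231 A
Voltage across the parallel pair: V_p = I × R_p = 0.01231 × 17.35 = 0.2136 V
R3 sees V_p directly, so P = V_p² / R3.
P_R3 = (0.2136)² / 22.0 = 0.002073 W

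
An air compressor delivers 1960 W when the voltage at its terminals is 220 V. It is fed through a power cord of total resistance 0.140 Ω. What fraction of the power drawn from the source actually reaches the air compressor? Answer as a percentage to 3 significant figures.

99.4 %

I = P / V = 1960 / 220 = 8.909 A through the power cord.
P_line = I² R_line = (8.909)² × 0.140 = 11.11 W
P_source = P_load + P_line = 1960 + 11.11 = 1971 W
η = P_load / P_source = 1960 / 1971 = 0.9944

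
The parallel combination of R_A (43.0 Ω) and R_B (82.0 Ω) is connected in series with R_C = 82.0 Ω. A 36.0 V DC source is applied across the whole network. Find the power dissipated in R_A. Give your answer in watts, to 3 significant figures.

1.97 W

Reduce the parallel combination to a single R_p; the circuit then becomes R_p in series with the remaining resistor.
R_p = (43.0×82.0)/(43.0+82.0) = 28.21 Ω
R_total = R_p + 82.0 = 28.21 + 82.0 = 110.2 Ω
I = V / R_total = 36.0 / 110.2 = 0.3267 A
Voltage across the parallel pair: V_p = I × R_p = 0.3267 × 28.21 = 9.214 V
R_A sits across V_p; its power is V_p²/R.
P_R_A = (9.214)² / 43.0 = 1.974 W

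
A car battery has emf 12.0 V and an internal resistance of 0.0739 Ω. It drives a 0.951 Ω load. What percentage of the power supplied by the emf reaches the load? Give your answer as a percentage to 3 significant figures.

η = P_load/(P_load+P_int) = I²R/(I²R+I²r) = R/(R+r) — the I² cancels for series elements.
η = R / (R + r) = 0.951 / (0.951 + 0.0739) = 0.9279

92.8 %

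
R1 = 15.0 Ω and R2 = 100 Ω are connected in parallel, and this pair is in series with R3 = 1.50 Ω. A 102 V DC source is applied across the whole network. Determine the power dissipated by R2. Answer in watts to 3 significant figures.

First find R_p for the parallel pair, then treat R_p + R3 as a series loop.
R_p = (15.0×100)/(15.0+100) = 13.04 Ω
R_total = R_p + 1.50 = 13.04 + 1.50 = 14.54 Ω
I = V / R_total = 102 / 14.54 = 7.013 A
Voltage across the parallel pair: V_p = I × R_p = 7.013 × 13.04 = 91.48 V
R2 has V_p across it, so P = V_p²/R2.
P_R2 = (91.48)² / 100 = 83.69 W

83.7 W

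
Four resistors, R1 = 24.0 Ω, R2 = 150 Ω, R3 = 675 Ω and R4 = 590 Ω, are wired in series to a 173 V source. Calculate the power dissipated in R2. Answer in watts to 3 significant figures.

Since the resistors are in series they all carry the loop current I = V/R_total; the power in any one is I²R.
R_total = 24.0 + 150 + 675 + 590 = 1439 Ω
I = V / R_total = 173 / 1439 = 0.1202 A
P_R2 = I² × R2 = (0.1202)² × 150 = 2.168 W

2.17 W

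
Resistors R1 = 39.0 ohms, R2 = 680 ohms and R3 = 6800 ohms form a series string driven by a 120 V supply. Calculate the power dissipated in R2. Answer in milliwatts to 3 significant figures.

173 mW

Since the resistors are in series they all carry the loop current I = V/R_total; the power in any one is I²R.
R_total = 39.0 + 680 + 6800 = 7519 Ω
I = V / R_total = 120 / 7519 = 0.01596 A
P_R2 = I² × R2 = (0.01596)² × 680 = 0.1732 W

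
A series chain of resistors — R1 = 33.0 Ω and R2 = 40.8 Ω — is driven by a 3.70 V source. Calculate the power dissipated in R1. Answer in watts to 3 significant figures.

0.0829 W

Since the resistors are in series they all carry the loop current I = V/R_total; the power in any one is I²R.
R_total = 33.0 + 40.8 = 73.80 Ω
I = V / R_total = 3.70 / 73.80 = 0.05014 A
P_R1 = I² × R1 = (0.05014)² × 33.0 = 0.08295 W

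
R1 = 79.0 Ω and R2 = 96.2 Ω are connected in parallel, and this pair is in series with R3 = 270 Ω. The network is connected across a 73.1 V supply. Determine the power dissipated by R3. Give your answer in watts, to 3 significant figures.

Reduce the parallel combination to a single R_p; the circuit then becomes R_p in series with the remaining resistor.
R_p = (79.0×96.2)/(79.0+96.2) = 43.38 Ω
R_total = R_p + 270 = 43.38 + 270 = 313.4 Ω
I = V / R_total = 73.1 / 313.4 = 0.2333 A
R3 is the series element, so its power is I²R.
P_R3 = (0.2333)² × 270 = 14.69 W

14.7 W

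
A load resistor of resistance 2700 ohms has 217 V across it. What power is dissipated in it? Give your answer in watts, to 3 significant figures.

17.4 W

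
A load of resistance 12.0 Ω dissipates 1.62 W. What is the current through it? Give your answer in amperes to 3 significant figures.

0.367 A

Inverting the appropriate power form: I = √(P / R).
I = √(1.62 / 12.0) = 0.3674 A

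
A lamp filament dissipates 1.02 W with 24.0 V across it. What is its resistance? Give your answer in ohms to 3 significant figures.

The two known quantities fix the third via R = V² / P.
R = (24.0)² / 1.02 = 564.7 Ω

565 Ω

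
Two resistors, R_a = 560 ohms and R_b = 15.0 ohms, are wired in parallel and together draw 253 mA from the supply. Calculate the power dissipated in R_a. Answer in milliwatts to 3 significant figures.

Only the total current is stated, so first find the parallel equivalent to get the voltage across the combination.
1/R_eq = 1/560 + 1/15.0 ⇒ R_eq = 14.61 Ω
V = I_total × R_eq = 0.2530 × 14.61 = 3.696 V
P_R_a = V² / R_a = (3.696)² / 560 = 0.02439 W

24.4 mW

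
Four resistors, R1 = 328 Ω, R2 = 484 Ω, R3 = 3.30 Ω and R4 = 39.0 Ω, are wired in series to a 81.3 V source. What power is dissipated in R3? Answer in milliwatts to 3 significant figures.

29.9 mW

In a series string the same current flows through every resistor — find that current, then P = I²R for the one we want.
R_total = 328 + 484 + 3.30 + 39.0 = 854.3 Ω
I = V / R_total = 81.3 / 854.3 = 0.09517 A
P_R3 = I² × R3 = (0.09517)² × 3.30 = 0.02989 W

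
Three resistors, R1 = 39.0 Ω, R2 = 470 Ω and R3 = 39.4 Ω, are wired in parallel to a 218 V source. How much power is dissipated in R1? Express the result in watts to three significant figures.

The supply voltage appears across each parallel branch — just use P = V²/R1.
P_R1 = V² / R1 = (218)² / 39.0 Ω = 1219 W

1220 W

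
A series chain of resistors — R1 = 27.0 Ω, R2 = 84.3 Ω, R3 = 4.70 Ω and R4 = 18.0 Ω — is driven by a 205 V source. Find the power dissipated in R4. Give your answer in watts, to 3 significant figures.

42.1 W

Every series element carries the same I. Get I from the total resistance, then P = I² × R4.
R_total = 27.0 + 84.3 + 4.70 + 18.0 = 134.0 Ω
I = V / R_total = 205 / 134.0 = 1.530 A
P_R4 = I² × R4 = (1.530)² × 18.0 = 42.13 W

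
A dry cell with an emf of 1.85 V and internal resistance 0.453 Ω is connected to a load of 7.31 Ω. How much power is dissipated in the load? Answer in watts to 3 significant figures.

Find the circuit current first, then P = I²R for the load (series elements share I).
I = ε / (r + R) = 1.85 / (0.453 + 7.31) = 0.2383 A
P_load = I² R = (0.2383)² × 7.31 = 0.4151 W

0.415 W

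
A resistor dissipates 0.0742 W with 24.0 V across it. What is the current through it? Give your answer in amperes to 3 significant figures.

0.00309 A

From P = V I = I²R = V²/R, with the two given quantities we get I = P / V.
I = 0.0742 / 24.0 = 0.003092 A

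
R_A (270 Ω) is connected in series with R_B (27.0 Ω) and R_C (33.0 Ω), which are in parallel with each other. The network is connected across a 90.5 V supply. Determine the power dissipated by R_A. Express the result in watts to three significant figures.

27.3 W

Collapse R_B‖R_C to a single equivalent, reducing the network to two series elements.
R_p = (27.0×33.0)/(27.0+33.0) = 14.85 Ω
R_total = 270 + 14.85 = 284.9 Ω
I = V / R_total = 90.5 / 284.9 = 0.3177 A
R_A carries the full series current, so P = I²R.
P_R_A = (0.3177)² × 270 = 27.25 W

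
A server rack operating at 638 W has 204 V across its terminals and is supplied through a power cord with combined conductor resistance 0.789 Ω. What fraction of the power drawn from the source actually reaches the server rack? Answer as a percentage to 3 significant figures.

98.8 %

I = P / V = 638 / 204 = 3.127 A through the power cord.
P_line = I² R_line = (3.127)² × 0.789 = 7.717 W
P_source = P_load + P_line = 638.0 + 7.717 = 645.7 W
η = P_load / P_source = 638.0 / 645.7 = 0.9880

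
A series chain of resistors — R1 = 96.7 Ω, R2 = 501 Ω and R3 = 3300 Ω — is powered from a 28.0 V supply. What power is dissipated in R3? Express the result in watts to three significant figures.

Every series element carries the same I. Get I from the total resistance, then P = I² × R3.
R_total = 96.7 + 501 + 3300 = 3898 Ω
I = V / R_total = 28.0 / 3898 = 0.007184 A
P_R3 = I² × R3 = (0.007184)² × 3300 = 0.1703 W

0.170 W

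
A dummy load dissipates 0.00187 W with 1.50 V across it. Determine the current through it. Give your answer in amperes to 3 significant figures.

The two known quantities fix the third via I = P / V.
I = 0.00187 / 1.50 = 0.001247 A

0.00125 A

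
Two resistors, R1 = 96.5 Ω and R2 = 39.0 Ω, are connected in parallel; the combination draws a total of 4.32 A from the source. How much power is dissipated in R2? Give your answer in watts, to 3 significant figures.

We need the common branch voltage; get it from I_total × R_eq, then P = V²/R for the branch.
1/R_eq = 1/96.5 + 1/39.0 ⇒ R_eq = 27.77 Ω
V = I_total × R_eq = 4.320 × 27.77 = 120.0 V
P_R2 = V² / R2 = (120.0)² / 39.0 = 369.2 W

369 W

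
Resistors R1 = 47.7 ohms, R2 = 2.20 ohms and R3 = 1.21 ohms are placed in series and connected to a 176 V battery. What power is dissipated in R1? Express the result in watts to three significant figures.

566 W

The current is common to all series resistors; compute it, then apply P = I²R for the target.
R_total = 47.7 + 2.20 + 1.21 = 51.11 Ω
I = V / R_total = 176 / 51.11 = 3.444 A
P_R1 = I² × R1 = (3.444)² × 47.7 = 565.6 W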